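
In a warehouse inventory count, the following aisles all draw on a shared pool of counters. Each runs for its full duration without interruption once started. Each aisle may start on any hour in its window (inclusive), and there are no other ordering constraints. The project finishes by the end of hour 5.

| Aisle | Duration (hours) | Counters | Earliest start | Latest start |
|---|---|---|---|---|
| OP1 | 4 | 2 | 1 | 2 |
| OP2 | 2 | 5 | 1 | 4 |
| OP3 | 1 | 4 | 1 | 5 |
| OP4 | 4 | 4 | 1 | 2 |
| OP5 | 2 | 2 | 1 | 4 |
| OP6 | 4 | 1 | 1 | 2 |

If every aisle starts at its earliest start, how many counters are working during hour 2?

14

At early start, hour 2 has: OP1, OP2, OP4, OP5, OP6.
Demand: 2 + 5 + 4 + 2 + 1 = 14.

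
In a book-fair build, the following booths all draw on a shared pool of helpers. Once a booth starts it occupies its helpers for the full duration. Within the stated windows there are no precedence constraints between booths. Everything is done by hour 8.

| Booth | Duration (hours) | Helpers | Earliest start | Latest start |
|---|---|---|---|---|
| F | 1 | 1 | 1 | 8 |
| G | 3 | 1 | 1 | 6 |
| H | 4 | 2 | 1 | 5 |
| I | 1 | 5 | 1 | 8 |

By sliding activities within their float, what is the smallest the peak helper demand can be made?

Early-start (F@1, G@1, H@1, I@1) gives peak 9: h1:9  h2:3  h3:3  h4:2  h5:0  h6:0  h7:0  h8:0.
Shift I→5.
Schedule F@1, G@1, H@1, I@5: h1:4  h2:3  h3:3  h4:2  h5:5  h6:0  h7:0  h8:0 — peak 5.

5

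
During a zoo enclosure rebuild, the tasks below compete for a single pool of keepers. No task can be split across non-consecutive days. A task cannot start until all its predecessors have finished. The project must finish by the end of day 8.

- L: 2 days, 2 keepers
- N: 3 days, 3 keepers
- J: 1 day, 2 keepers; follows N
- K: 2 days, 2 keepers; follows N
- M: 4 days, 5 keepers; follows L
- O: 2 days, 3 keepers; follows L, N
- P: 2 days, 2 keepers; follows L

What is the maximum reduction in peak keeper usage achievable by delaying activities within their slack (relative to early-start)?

Early-start peak: d1:5  d2:5  d3:10  d4:14  d5:10  d6:5  d7:0  d8:0 ⇒ 14.
Leveled (L@1, N@1, J@4, K@4, M@5, O@6, P@3): d1:5  d2:5  d3:5  d4:6  d5:7  d6:8  d7:8  d8:5 ⇒ 8.
Reduction 14 − 8 = 6.

6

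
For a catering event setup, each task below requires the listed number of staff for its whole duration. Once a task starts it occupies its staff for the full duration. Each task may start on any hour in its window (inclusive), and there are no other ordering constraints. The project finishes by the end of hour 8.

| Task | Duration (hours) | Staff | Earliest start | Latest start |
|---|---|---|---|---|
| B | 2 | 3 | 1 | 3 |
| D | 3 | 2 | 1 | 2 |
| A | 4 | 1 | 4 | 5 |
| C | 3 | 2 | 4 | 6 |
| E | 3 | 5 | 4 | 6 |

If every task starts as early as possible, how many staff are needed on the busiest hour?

8

Early-start schedule: B@1, D@1, A@4, C@4, E@4.
Load per hour: hour 1: 5, hour 2: 5, hour 3: 2, hour 4: 8, hour 5: 8, hour 6: 8, hour 7: 1, hour 8: 0.
Peak is 8.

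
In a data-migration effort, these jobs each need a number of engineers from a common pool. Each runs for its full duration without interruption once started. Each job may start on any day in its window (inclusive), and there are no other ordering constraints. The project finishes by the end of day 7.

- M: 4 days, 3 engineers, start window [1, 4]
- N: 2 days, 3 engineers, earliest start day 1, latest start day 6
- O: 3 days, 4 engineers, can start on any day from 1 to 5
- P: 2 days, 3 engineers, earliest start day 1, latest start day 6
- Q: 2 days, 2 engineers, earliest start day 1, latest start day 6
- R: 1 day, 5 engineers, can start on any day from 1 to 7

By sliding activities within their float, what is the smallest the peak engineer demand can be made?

7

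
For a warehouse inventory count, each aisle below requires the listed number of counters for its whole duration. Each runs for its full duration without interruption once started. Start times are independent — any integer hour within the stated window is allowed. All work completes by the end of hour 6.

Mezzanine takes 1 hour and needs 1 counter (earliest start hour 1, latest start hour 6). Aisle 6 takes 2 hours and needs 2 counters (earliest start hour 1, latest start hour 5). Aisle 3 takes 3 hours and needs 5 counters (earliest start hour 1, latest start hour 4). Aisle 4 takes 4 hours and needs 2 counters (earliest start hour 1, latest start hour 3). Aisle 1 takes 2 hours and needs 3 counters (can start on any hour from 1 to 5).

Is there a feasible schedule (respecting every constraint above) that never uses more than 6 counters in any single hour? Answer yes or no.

no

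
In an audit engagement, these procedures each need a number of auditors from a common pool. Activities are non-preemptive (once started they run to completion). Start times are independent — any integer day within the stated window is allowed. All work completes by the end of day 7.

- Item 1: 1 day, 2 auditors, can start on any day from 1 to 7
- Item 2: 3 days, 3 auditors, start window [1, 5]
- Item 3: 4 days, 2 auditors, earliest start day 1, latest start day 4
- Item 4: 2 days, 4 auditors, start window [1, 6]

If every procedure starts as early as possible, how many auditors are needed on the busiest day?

Early-start schedule: Item 1@1, Item 2@1, Item 3@1, Item 4@1.
Load per day: day 1: 11, day 2: 9, day 3: 5, day 4: 2, day 5: 0, day 6: 0, day 7: 0.
Peak is 11.

11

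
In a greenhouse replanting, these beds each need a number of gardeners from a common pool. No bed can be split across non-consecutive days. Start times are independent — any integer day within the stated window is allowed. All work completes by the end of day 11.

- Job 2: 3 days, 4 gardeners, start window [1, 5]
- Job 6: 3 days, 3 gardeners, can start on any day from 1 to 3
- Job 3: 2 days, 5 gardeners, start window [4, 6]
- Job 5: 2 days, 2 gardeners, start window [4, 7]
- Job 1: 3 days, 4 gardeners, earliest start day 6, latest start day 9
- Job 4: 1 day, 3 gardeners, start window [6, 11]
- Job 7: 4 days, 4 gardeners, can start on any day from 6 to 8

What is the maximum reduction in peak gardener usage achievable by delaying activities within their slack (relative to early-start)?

3

Early-start peak: d1:7  d2:7  d3:7  d4:7  d5:7  d6:11  d7:8  d8:8  d9:4  d10:0  d11:0 ⇒ 11.
Leveled (Job 2@1, Job 6@1, Job 3@4, Job 5@4, Job 1@6, Job 4@6, Job 7@7): d1:7  d2:7  d3:7  d4:7  d5:7  d6:7  d7:8  d8:8  d9:4  d10:4  d11:0 ⇒ 8.
Reduction 11 − 8 = 3.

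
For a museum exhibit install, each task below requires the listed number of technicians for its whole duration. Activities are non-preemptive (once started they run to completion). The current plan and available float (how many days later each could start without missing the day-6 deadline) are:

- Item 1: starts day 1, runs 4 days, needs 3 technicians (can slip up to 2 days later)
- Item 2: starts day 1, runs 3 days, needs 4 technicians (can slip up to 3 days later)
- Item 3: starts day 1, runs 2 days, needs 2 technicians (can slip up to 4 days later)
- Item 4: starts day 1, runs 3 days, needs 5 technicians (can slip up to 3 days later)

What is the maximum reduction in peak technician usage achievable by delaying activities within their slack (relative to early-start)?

6

Early-start peak: d1:14  d2:14  d3:12  d4:3  d5:0  d6:0 ⇒ 14.
Leveled (Item 1@1, Item 2@1, Item 3@5, Item 4@4): d1:7  d2:7  d3:7  d4:8  d5:7  d6:7 ⇒ 8.
Reduction 14 − 8 = 6.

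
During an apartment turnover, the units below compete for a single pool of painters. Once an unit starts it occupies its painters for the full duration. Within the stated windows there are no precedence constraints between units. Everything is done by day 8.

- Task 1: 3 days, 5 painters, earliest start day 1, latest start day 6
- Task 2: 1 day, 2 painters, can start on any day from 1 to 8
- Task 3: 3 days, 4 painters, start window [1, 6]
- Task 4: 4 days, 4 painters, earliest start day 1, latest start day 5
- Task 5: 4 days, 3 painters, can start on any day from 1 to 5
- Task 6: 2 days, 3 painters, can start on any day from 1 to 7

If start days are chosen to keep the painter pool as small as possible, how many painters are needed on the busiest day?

8

Early-start (Task 1@1, Task 2@1, Task 3@1, Task 4@1, Task 5@1, Task 6@1) gives peak 21: d1:21  d2:19  d3:16  d4:7  d5:0  d6:0  d7:0  d8:0.
Shift Task 2→4, Task 3→6, Task 4→5, Task 6→4.
Schedule Task 1@1, Task 2@4, Task 3@6, Task 4@5, Task 5@1, Task 6@4: d1:8  d2:8  d3:8  d4:8  d5:7  d6:8  d7:8  d8:8 — peak 8.
Total painter-days = 63 over 8 days ⇒ peak ≥ ⌈63/8⌉ = 8, so 8 is optimal.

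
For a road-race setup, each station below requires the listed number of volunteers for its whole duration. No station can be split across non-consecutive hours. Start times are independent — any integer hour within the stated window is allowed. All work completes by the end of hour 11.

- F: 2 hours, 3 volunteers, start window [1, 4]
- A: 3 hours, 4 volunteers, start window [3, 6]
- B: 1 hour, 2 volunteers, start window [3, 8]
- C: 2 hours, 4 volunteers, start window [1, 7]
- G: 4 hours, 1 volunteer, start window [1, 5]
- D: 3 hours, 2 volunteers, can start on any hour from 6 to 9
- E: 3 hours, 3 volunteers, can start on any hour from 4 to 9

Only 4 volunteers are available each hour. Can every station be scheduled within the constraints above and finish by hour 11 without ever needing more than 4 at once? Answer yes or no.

no

Total volunteer-hours = 47; over 11 hours the average is 47/11 > 4, so some hour must exceed 4.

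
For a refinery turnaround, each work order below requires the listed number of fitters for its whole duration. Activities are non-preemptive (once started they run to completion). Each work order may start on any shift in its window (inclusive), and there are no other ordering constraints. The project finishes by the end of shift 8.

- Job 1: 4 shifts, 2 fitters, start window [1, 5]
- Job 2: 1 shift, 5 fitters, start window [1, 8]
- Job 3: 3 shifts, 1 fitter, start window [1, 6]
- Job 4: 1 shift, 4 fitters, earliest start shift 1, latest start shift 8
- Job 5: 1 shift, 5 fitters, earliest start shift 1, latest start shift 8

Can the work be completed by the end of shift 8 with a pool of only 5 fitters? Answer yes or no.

yes

Schedule Job 1@1, Job 2@5, Job 3@1, Job 4@6, Job 5@7: s1:3  s2:3  s3:3  s4:2  s5:5  s6:4  s7:5  s8:0 — peak 5 ≤ 5.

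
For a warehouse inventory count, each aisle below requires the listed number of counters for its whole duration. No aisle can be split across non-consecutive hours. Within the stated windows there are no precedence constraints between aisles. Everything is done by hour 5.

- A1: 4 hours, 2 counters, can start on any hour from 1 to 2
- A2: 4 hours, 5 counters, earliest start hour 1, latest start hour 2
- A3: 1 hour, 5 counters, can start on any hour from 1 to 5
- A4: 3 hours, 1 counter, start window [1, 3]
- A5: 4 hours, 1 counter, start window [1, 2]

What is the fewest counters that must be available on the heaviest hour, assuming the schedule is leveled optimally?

9

Early-start (A1@1, A2@1, A3@1, A4@1, A5@1) gives peak 14: h1:14  h2:9  h3:9  h4:8  h5:0.
Shift A3→5.
Schedule A1@1, A2@1, A3@5, A4@1, A5@1: h1:9  h2:9  h3:9  h4:8  h5:5 — peak 9.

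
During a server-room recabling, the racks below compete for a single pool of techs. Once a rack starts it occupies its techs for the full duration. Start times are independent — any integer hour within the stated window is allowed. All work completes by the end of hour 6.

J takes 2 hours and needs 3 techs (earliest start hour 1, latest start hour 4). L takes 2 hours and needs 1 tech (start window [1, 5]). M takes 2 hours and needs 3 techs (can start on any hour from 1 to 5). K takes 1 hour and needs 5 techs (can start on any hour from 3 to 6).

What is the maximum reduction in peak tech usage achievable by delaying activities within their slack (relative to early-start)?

2

Early-start peak: h1:7  h2:7  h3:5  h4:0  h5:0  h6:0 ⇒ 7.
Leveled (J@1, L@1, M@3, K@5): h1:4  h2:4  h3:3  h4:3  h5:5  h6:0 ⇒ 5.
Reduction 7 − 5 = 2.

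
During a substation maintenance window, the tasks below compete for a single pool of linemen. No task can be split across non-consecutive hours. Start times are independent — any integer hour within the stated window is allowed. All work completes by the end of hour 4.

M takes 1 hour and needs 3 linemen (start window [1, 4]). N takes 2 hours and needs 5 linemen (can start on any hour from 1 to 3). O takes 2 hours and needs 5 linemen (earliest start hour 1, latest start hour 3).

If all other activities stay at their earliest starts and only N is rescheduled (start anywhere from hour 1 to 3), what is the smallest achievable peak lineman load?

8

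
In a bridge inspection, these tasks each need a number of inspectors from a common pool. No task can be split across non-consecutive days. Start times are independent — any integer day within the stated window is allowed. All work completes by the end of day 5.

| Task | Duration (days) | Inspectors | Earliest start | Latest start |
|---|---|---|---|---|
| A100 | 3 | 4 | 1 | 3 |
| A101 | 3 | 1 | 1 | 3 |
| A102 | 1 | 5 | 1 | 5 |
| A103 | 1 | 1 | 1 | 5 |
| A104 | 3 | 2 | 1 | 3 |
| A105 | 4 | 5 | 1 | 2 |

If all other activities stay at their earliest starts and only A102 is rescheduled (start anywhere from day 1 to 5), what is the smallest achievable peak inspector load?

A102@1: d1:18  d2:12  d3:12  d4:5  d5:0 → peak 18
A102@2: d1:13  d2:17  d3:12  d4:5  d5:0 → peak 17
A102@3: d1:13  d2:12  d3:17  d4:5  d5:0 → peak 17
A102@4: d1:13  d2:12  d3:12  d4:10  d5:0 → peak 13
A102@5: d1:13  d2:12  d3:12  d4:5  d5:5 → peak 13
Best is A102@4, peak 13.

13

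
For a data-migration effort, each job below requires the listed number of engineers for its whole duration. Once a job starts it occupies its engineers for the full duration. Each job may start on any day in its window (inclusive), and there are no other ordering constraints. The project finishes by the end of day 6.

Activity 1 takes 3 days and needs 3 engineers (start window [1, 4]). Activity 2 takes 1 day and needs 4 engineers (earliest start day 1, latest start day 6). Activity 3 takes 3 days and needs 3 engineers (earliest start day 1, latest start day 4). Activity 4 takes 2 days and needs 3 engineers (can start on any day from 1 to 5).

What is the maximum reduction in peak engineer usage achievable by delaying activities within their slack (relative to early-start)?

7

Early-start peak: d1:13  d2:9  d3:6  d4:0  d5:0  d6:0 ⇒ 13.
Leveled (Activity 1@1, Activity 2@4, Activity 3@1, Activity 4@5): d1:6  d2:6  d3:6  d4:4  d5:3  d6:3 ⇒ 6.
Reduction 13 − 6 = 7.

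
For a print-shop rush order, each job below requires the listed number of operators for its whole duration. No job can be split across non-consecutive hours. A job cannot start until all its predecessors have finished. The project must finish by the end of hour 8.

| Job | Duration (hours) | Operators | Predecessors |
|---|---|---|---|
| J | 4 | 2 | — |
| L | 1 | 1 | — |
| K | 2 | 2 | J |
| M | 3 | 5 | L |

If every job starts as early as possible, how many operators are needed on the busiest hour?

7

Early-start schedule: J@1, L@1, K@5, M@2.
Load per hour: hour 1: 3, hour 2: 7, hour 3: 7, hour 4: 7, hour 5: 2, hour 6: 2, hour 7: 0, hour 8: 0.
Peak is 7.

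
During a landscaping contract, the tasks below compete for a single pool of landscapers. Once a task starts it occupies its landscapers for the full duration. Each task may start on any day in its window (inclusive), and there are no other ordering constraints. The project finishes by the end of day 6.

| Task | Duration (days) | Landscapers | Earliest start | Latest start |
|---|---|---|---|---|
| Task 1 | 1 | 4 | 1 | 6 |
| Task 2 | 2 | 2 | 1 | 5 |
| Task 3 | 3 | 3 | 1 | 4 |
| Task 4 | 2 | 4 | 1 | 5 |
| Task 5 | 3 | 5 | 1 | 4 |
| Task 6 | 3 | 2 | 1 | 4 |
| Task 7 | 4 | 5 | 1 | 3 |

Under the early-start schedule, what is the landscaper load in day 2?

21

At early start, day 2 has: Task 2, Task 3, Task 4, Task 5, Task 6, Task 7.
Demand: 2 + 3 + 4 + 5 + 2 + 5 = 21.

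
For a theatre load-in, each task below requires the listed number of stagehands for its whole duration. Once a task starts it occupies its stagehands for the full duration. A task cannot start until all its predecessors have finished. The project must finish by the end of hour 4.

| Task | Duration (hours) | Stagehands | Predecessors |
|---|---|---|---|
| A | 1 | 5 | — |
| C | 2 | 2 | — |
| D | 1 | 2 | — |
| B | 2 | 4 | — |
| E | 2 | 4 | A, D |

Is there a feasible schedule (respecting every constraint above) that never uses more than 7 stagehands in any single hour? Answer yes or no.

no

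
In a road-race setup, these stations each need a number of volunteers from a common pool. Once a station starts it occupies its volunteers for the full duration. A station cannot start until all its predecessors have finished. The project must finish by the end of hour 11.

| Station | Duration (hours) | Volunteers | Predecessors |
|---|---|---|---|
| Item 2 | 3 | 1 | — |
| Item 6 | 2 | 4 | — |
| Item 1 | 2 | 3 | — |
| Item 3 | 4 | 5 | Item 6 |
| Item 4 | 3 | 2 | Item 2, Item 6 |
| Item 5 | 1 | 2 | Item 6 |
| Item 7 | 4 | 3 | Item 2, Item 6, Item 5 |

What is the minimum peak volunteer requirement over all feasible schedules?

6

Early-start (Item 2@1, Item 6@1, Item 1@1, Item 3@3, Item 4@4, Item 5@3, Item 7@4) gives peak 10: h1:8  h2:8  h3:8  h4:10  h5:10  h6:10  h7:3  h8:0  h9:0  h10:0  h11:0.
Shift Item 1→3, Item 3→8, Item 4→5.
Schedule Item 2@1, Item 6@1, Item 1@3, Item 3@8, Item 4@5, Item 5@3, Item 7@4: h1:5  h2:5  h3:6  h4:6  h5:5  h6:5  h7:5  h8:5  h9:5  h10:5  h11:5 — peak 6.
Total volunteer-hours = 57 over 11 hours ⇒ peak ≥ ⌈57/11⌉ = 6, so 6 is optimal.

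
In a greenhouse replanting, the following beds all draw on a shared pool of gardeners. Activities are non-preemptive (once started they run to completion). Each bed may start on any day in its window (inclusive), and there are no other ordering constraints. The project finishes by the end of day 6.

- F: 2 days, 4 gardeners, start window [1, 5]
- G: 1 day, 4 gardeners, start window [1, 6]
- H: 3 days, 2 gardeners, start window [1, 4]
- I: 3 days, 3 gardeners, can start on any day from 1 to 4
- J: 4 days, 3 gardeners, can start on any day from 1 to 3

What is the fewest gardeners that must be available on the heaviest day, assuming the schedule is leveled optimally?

8

Early-start (F@1, G@1, H@1, I@1, J@1) gives peak 16: d1:16  d2:12  d3:8  d4:3  d5:0  d6:0.
Shift H→2, I→3, J→3.
Schedule F@1, G@1, H@2, I@3, J@3: d1:8  d2:6  d3:8  d4:8  d5:6  d6:3 — peak 8.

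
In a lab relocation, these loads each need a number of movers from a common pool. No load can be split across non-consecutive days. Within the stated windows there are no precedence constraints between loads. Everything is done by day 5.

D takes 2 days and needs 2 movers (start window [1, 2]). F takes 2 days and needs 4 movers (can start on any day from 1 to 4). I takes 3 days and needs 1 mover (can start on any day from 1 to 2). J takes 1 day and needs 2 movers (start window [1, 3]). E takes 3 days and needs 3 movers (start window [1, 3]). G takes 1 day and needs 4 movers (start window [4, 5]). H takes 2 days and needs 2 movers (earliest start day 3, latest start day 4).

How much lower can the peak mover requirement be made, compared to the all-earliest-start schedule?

4

Early-start peak: d1:12  d2:10  d3:6  d4:6  d5:0 ⇒ 12.
Leveled (D@1, F@1, I@1, J@3, E@3, G@5, H@3): d1:7  d2:7  d3:8  d4:5  d5:7 ⇒ 8.
Reduction 12 − 8 = 4.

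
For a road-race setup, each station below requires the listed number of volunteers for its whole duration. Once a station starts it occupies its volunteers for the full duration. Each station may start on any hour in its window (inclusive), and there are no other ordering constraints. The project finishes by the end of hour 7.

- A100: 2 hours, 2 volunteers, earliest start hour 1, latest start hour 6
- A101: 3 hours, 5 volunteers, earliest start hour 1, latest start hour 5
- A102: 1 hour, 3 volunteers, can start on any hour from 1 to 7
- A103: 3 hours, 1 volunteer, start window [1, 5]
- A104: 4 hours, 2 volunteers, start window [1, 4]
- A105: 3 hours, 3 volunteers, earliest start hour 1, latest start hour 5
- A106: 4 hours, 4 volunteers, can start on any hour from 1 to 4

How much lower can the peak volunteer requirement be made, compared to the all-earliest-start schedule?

11

Early-start peak: h1:20  h2:17  h3:15  h4:6  h5:0  h6:0  h7:0 ⇒ 20.
Leveled (A100@1, A101@1, A102@3, A103@1, A104@4, A105@4, A106@4): h1:8  h2:8  h3:9  h4:9  h5:9  h6:9  h7:6 ⇒ 9.
Reduction 20 − 9 = 11.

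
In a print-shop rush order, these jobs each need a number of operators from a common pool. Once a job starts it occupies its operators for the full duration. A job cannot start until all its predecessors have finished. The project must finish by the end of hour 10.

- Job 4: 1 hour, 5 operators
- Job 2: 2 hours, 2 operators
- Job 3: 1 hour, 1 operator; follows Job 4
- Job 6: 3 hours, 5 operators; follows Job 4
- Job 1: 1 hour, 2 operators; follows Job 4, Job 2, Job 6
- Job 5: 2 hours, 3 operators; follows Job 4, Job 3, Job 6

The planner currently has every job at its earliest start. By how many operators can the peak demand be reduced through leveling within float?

Early-start peak: h1:7  h2:8  h3:5  h4:5  h5:5  h6:3  h7:0  h8:0  h9:0  h10:0 ⇒ 8.
Leveled (Job 4@1, Job 2@2, Job 3@2, Job 6@4, Job 1@7, Job 5@7): h1:5  h2:3  h3:2  h4:5  h5:5  h6:5  h7:5  h8:3  h9:0  h10:0 ⇒ 5.
Reduction 8 − 5 = 3.

3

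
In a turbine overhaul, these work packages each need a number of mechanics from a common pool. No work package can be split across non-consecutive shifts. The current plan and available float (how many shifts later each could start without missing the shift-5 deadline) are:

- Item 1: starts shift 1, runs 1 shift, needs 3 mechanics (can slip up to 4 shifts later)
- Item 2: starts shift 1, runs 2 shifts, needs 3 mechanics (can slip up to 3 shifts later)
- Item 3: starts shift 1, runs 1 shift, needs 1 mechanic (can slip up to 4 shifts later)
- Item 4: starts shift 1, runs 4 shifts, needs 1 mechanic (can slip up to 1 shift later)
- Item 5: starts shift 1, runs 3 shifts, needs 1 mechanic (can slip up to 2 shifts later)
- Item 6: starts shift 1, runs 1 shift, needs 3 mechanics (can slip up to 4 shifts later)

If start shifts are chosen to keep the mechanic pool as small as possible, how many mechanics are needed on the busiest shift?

Early-start (Item 1@1, Item 2@1, Item 3@1, Item 4@1, Item 5@1, Item 6@1) gives peak 12: s1:12  s2:5  s3:2  s4:1  s5:0.
Shift Item 2→2, Item 5→2, Item 6→4.
Schedule Item 1@1, Item 2@2, Item 3@1, Item 4@1, Item 5@2, Item 6@4: s1:5  s2:5  s3:5  s4:5  s5:0 — peak 5.

5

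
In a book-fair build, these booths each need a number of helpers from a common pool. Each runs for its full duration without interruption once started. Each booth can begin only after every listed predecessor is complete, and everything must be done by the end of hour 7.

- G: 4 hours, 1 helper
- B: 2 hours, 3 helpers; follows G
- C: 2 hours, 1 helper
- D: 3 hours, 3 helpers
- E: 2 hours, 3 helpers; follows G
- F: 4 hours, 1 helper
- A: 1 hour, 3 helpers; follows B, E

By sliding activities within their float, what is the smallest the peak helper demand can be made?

6

Schedule G@1, B@5, C@1, D@1, E@5, F@1, A@7: h1:6  h2:6  h3:5  h4:2  h5:6  h6:6  h7:3 — peak 6.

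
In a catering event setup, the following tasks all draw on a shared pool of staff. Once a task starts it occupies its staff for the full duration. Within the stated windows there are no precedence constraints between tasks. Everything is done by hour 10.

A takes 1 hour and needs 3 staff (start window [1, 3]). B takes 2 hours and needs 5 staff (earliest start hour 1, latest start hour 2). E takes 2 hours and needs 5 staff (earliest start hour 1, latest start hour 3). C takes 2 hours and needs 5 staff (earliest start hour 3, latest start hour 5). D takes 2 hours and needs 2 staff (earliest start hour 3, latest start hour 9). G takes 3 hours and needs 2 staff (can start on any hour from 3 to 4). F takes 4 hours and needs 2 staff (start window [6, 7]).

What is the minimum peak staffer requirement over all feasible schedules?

Early-start (A@1, B@1, E@1, C@3, D@3, G@3, F@6) gives peak 13: h1:13  h2:10  h3:9  h4:9  h5:2  h6:2  h7:2  h8:2  h9:2  h10:0.
Shift E→3, C→5, D→6, F→7.
Schedule A@1, B@1, E@3, C@5, D@6, G@3, F@7: h1:8  h2:5  h3:7  h4:7  h5:7  h6:7  h7:4  h8:2  h9:2  h10:2 — peak 8.

8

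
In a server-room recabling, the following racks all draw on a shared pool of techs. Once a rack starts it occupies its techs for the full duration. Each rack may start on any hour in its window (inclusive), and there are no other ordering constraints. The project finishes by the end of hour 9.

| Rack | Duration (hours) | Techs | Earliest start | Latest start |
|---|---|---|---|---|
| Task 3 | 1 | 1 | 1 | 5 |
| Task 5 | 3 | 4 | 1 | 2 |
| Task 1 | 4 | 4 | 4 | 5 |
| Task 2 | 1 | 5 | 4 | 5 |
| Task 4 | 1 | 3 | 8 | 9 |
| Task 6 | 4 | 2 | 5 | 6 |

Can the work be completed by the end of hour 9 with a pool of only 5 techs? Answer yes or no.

The minimum achievable peak is 6; 5 < 6, so no feasible schedule stays within the cap.

no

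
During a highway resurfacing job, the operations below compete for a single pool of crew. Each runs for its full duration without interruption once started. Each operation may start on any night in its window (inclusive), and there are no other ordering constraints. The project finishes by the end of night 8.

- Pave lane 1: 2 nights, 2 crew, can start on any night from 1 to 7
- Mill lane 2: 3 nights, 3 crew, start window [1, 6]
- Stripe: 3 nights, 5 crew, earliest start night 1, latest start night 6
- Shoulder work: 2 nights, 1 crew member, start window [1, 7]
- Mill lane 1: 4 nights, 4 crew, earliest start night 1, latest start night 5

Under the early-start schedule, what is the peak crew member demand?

Early-start schedule: Pave lane 1@1, Mill lane 2@1, Stripe@1, Shoulder work@1, Mill lane 1@1.
Load per night: night 1: 15, night 2: 15, night 3: 12, night 4: 4, night 5: 0, night 6: 0, night 7: 0, night 8: 0.
Peak is 15.

15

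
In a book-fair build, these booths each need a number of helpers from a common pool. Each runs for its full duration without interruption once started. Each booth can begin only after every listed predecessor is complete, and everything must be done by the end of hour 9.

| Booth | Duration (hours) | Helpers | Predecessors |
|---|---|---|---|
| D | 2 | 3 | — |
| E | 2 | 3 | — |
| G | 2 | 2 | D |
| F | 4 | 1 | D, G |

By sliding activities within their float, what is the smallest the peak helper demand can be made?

4

Early-start (D@1, E@1, G@3, F@5) gives peak 6: h1:6  h2:6  h3:2  h4:2  h5:1  h6:1  h7:1  h8:1  h9:0.
Shift E→5.
Schedule D@1, E@5, G@3, F@5: h1:3  h2:3  h3:2  h4:2  h5:4  h6:4  h7:1  h8:1  h9:0 — peak 4.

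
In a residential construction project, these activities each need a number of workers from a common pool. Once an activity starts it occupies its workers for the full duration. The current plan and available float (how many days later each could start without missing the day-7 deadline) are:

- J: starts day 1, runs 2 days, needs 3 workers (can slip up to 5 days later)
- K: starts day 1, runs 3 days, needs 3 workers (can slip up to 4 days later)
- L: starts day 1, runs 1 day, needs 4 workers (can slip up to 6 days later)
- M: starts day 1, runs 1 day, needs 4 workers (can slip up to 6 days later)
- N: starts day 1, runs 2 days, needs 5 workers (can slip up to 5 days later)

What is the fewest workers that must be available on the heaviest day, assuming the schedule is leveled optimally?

6

Early-start (J@1, K@1, L@1, M@1, N@1) gives peak 19: d1:19  d2:11  d3:3  d4:0  d5:0  d6:0  d7:0.
Shift L→4, M→5, N→6.
Schedule J@1, K@1, L@4, M@5, N@6: d1:6  d2:6  d3:3  d4:4  d5:4  d6:5  d7:5 — peak 6.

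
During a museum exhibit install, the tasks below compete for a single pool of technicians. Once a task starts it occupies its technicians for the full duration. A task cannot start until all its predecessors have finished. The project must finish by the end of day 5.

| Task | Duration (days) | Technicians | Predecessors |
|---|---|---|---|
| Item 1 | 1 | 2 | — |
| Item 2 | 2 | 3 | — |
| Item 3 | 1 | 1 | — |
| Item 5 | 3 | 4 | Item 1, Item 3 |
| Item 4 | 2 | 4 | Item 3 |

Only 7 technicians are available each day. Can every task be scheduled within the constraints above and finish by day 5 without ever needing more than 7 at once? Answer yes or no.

The minimum achievable peak is 8; 7 < 8, so no feasible schedule stays within the cap.

no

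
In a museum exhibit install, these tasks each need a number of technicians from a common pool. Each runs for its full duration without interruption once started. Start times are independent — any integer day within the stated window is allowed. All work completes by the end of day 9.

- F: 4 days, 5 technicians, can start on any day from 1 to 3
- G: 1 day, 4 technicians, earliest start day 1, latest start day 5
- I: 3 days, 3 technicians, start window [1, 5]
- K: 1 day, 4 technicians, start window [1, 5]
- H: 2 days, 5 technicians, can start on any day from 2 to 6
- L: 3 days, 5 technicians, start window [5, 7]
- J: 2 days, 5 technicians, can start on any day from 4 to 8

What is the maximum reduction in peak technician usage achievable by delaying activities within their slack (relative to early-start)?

Early-start peak: d1:16  d2:13  d3:13  d4:10  d5:10  d6:5  d7:5  d8:0  d9:0 ⇒ 16.
Leveled (F@1, G@1, I@2, K@5, H@5, L@6, J@7): d1:9  d2:8  d3:8  d4:8  d5:9  d6:10  d7:10  d8:10  d9:0 ⇒ 10.
Reduction 16 − 10 = 6.

6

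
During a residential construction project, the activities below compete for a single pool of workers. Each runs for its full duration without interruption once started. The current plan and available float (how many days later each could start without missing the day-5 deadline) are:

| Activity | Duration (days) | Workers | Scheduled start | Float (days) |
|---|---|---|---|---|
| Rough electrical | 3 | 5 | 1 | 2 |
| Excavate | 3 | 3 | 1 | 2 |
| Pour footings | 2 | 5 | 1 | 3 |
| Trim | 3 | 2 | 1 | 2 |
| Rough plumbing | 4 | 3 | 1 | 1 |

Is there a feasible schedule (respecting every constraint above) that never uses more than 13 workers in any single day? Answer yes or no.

Schedule Rough electrical@1, Excavate@1, Pour footings@4, Trim@1, Rough plumbing@1: d1:13  d2:13  d3:13  d4:8  d5:5 — peak 13 ≤ 13.

yes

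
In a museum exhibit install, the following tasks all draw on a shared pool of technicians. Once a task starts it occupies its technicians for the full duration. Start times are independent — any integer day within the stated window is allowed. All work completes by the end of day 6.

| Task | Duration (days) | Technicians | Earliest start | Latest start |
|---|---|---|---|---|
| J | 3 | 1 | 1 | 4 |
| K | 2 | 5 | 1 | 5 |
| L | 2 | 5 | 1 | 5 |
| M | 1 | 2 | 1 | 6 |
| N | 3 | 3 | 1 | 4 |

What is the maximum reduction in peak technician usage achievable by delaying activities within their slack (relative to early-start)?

Early-start peak: d1:16  d2:14  d3:4  d4:0  d5:0  d6:0 ⇒ 16.
Leveled (J@1, K@1, L@3, M@1, N@4): d1:8  d2:6  d3:6  d4:8  d5:3  d6:3 ⇒ 8.
Reduction 16 − 8 = 8.

8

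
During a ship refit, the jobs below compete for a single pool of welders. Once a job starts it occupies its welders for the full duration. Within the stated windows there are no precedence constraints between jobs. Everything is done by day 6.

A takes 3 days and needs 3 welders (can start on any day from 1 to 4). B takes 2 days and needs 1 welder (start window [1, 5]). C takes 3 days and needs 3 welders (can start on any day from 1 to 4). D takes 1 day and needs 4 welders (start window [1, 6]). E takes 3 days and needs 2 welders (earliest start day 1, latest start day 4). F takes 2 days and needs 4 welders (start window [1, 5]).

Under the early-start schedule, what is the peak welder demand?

17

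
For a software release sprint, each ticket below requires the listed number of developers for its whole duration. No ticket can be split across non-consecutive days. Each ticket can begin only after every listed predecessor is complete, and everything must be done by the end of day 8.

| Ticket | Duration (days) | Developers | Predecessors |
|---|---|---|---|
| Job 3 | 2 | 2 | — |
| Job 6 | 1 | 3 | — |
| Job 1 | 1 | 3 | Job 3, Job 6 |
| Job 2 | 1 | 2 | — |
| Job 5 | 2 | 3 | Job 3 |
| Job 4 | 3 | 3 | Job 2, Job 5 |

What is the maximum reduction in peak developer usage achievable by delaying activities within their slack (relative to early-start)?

Early-start peak: d1:7  d2:2  d3:6  d4:3  d5:3  d6:3  d7:3  d8:0 ⇒ 7.
Leveled (Job 3@1, Job 6@1, Job 1@3, Job 2@2, Job 5@4, Job 4@6): d1:5  d2:4  d3:3  d4:3  d5:3  d6:3  d7:3  d8:3 ⇒ 5.
Reduction 7 − 5 = 2.

2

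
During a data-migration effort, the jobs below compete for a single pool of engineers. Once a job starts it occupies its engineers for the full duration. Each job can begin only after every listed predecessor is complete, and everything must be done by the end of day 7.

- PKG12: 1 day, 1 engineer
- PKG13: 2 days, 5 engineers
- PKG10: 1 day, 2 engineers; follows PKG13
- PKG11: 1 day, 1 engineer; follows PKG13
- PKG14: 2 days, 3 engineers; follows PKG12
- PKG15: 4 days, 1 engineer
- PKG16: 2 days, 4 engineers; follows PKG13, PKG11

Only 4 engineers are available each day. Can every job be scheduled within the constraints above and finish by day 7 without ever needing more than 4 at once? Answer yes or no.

no

Total engineer-days = 32; over 7 days the average is 32/7 > 4, so some day must exceed 4.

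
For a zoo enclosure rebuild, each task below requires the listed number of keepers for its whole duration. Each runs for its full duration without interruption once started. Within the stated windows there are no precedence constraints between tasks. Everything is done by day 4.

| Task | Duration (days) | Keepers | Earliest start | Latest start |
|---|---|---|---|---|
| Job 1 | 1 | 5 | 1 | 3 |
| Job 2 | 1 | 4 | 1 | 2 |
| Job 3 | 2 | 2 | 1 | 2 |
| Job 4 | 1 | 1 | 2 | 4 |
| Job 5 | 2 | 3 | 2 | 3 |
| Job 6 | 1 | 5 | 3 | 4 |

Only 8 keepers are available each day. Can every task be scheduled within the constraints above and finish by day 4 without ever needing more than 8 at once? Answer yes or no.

yes

Schedule Job 1@1, Job 2@2, Job 3@1, Job 4@2, Job 5@3, Job 6@3: d1:7  d2:7  d3:8  d4:3 — peak 8 ≤ 8.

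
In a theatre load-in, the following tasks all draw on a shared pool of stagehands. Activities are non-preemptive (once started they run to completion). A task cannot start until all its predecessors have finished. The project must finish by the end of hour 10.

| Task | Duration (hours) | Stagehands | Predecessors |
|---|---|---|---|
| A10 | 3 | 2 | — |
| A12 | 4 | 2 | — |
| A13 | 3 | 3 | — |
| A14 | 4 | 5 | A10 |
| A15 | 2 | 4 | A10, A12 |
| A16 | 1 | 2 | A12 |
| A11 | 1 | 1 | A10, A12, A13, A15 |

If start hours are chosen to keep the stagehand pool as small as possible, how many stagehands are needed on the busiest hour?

Early-start (A10@1, A12@1, A13@1, A14@4, A15@5, A16@5, A11@7) gives peak 11: h1:7  h2:7  h3:7  h4:7  h5:11  h6:9  h7:6  h8:0  h9:0  h10:0.
Shift A15→8, A11→10.
Schedule A10@1, A12@1, A13@1, A14@4, A15@8, A16@5, A11@10: h1:7  h2:7  h3:7  h4:7  h5:7  h6:5  h7:5  h8:4  h9:4  h10:1 — peak 7.

7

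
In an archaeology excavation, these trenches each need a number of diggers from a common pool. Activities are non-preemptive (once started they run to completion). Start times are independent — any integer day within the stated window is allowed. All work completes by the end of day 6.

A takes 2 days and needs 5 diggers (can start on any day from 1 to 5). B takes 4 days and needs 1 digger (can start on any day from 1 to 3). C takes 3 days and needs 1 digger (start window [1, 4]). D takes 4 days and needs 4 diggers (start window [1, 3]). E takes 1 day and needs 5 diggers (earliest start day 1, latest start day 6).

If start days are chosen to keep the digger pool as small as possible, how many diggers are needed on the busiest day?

Early-start (A@1, B@1, C@1, D@1, E@1) gives peak 16: d1:16  d2:11  d3:6  d4:5  d5:0  d6:0.
Shift D→3, E→5.
Schedule A@1, B@1, C@1, D@3, E@5: d1:7  d2:7  d3:6  d4:5  d5:9  d6:4 — peak 9.

9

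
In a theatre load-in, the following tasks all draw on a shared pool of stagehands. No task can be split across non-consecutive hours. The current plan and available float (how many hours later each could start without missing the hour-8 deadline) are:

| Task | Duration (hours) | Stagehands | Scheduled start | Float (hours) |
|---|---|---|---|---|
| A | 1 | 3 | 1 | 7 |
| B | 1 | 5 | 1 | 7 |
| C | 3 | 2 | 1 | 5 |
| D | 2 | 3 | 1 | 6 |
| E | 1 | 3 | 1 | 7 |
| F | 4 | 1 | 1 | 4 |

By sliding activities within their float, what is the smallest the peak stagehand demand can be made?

Early-start (A@1, B@1, C@1, D@1, E@1, F@1) gives peak 17: h1:17  h2:6  h3:3  h4:1  h5:0  h6:0  h7:0  h8:0.
Shift B→2, C→3, D→3, E→6, F→5.
Schedule A@1, B@2, C@3, D@3, E@6, F@5: h1:3  h2:5  h3:5  h4:5  h5:3  h6:4  h7:1  h8:1 — peak 5.

5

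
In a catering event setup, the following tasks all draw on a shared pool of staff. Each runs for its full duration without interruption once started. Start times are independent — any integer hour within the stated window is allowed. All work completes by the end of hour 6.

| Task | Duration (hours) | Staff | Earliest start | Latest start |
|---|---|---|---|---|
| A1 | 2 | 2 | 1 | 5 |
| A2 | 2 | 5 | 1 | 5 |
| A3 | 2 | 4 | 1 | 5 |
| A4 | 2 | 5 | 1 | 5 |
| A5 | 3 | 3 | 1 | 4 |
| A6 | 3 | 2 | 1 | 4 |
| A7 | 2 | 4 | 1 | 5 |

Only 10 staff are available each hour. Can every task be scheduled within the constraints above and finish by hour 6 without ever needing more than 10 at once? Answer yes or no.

yes

Schedule A1@1, A2@1, A3@5, A4@3, A5@1, A6@3, A7@5: h1:10  h2:10  h3:10  h4:7  h5:10  h6:8 — peak 10 ≤ 10.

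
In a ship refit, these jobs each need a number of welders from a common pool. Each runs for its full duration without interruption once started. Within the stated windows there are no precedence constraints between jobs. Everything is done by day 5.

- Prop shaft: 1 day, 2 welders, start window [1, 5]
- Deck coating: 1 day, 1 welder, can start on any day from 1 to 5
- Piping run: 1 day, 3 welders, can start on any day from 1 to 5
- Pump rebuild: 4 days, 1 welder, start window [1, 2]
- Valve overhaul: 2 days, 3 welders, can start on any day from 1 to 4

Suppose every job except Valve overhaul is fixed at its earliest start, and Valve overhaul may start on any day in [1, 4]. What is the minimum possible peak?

7

Valve overhaul@1: d1:10  d2:4  d3:1  d4:1  d5:0 → peak 10
Valve overhaul@2: d1:7  d2:4  d3:4  d4:1  d5:0 → peak 7
Valve overhaul@3: d1:7  d2:1  d3:4  d4:4  d5:0 → peak 7
Valve overhaul@4: d1:7  d2:1  d3:1  d4:4  d5:3 → peak 7
Best is Valve overhaul@2, peak 7.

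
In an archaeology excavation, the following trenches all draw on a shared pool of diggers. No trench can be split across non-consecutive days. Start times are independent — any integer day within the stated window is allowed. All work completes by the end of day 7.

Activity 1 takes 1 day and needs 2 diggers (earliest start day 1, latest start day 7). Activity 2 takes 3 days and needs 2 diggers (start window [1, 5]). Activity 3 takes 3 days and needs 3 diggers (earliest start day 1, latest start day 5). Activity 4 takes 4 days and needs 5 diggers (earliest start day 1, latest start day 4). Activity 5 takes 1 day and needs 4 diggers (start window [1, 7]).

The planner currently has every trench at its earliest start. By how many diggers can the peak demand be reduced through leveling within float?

Early-start peak: d1:16  d2:10  d3:10  d4:5  d5:0  d6:0  d7:0 ⇒ 16.
Leveled (Activity 1@1, Activity 2@2, Activity 3@5, Activity 4@1, Activity 5@5): d1:7  d2:7  d3:7  d4:7  d5:7  d6:3  d7:3 ⇒ 7.
Reduction 16 − 7 = 9.

9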